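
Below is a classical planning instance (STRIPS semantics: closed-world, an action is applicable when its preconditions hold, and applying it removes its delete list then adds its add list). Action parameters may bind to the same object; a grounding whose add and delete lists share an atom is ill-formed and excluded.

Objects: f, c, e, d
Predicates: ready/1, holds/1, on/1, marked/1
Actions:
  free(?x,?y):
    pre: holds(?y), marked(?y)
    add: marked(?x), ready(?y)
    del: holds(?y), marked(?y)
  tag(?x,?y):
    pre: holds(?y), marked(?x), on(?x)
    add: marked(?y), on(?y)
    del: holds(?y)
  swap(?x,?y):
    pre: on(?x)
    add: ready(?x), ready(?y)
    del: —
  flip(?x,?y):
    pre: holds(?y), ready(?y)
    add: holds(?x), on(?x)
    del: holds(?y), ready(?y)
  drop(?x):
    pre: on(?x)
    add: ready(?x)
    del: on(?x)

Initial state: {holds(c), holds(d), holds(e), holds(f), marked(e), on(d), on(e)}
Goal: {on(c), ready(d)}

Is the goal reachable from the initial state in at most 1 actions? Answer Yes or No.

No

1. tag(e,c)  →  {holds(d), holds(e), holds(f), marked(c), marked(e), on(c), on(d), on(e)}
2. swap(c,d)  →  {holds(d), holds(e), holds(f), marked(c), marked(e), on(c), on(d), on(e), ready(c), ready(d)}
optimal plan length = 2; 2 > 1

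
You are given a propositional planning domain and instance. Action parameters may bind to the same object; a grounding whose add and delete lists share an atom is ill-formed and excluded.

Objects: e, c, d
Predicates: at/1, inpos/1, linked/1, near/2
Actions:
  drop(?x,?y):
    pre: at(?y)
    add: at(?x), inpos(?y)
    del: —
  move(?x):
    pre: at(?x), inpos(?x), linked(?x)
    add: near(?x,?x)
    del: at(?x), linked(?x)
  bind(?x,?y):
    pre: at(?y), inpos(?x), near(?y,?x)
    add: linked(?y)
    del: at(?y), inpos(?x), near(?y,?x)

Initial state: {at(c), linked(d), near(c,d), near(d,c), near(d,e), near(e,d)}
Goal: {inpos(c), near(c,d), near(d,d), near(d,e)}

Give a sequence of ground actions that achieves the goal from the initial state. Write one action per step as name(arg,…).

drop(d,c); drop(e,d); move(d)

1. drop(d,c)  →  {at(c), at(d), inpos(c), linked(d), near(c,d), near(d,c), near(d,e), near(e,d)}
2. drop(e,d)  →  {at(c), at(d), at(e), inpos(c), inpos(d), linked(d), near(c,d), near(d,c), near(d,e), near(e,d)}
3. move(d)  →  {at(c), at(e), inpos(c), inpos(d), near(c,d), near(d,c), near(d,d), near(d,e), near(e,d)}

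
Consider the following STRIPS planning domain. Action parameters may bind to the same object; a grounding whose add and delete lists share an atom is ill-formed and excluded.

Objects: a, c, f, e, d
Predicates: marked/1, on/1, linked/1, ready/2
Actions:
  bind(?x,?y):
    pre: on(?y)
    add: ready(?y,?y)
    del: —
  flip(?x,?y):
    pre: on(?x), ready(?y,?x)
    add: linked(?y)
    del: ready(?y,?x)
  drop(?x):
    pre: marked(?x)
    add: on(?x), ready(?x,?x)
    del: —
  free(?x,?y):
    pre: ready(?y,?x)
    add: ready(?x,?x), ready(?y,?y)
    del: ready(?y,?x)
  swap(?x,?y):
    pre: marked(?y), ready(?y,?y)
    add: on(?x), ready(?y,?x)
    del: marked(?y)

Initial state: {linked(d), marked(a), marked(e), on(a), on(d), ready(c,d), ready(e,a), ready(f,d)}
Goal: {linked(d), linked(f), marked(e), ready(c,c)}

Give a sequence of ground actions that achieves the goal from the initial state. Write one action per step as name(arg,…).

flip(d,f); free(d,c)

1. flip(d,f)  →  {linked(d), linked(f), marked(a), marked(e), on(a), on(d), ready(c,d), ready(e,a)}
2. free(d,c)  →  {linked(d), linked(f), marked(a), marked(e), on(a), on(d), ready(c,c), ready(d,d), ready(e,a)}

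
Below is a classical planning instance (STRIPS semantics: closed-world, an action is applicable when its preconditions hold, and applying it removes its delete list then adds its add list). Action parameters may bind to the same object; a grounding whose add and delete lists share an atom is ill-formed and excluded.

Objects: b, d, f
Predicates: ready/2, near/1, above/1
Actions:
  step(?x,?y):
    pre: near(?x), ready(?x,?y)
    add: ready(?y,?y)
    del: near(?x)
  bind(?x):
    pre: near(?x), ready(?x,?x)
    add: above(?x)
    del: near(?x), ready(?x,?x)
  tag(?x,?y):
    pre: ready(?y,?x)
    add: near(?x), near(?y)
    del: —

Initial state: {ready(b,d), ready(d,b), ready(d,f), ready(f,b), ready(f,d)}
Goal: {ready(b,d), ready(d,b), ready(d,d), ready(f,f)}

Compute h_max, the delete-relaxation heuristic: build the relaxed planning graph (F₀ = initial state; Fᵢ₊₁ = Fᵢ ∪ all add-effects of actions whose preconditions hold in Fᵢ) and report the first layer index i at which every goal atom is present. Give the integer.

F0 = init (5 atoms)
F1 = F0 ∪ {near(b), near(d), near(f)}  (8 atoms)
F2 = F1 ∪ {ready(b,b), ready(d,d), ready(f,f)}  (11 atoms)
goal ⊆ F2  ⇒  h_max = 2

2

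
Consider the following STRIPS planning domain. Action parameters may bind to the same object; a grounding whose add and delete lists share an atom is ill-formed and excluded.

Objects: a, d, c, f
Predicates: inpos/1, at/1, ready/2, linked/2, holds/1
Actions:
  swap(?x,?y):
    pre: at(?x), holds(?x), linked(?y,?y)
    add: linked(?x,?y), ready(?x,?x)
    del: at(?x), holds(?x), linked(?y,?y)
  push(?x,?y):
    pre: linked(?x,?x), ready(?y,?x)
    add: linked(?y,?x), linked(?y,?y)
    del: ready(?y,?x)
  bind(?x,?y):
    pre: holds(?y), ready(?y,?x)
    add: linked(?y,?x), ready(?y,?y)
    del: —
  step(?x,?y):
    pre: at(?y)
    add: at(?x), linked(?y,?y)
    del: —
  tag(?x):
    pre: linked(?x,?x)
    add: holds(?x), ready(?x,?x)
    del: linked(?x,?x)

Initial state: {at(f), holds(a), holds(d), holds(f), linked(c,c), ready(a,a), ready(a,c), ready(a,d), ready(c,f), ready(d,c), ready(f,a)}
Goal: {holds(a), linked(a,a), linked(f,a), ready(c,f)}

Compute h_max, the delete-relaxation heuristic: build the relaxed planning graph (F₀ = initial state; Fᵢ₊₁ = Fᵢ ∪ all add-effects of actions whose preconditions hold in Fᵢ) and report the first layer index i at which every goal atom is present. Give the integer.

1

F0 = init (11 atoms)
F1 = F0 ∪ {at(a), at(c), at(d), holds(c), linked(a,a), linked(a,c), linked(a,d), linked(d,c), linked(d,d), linked(f,a), linked(f,c), linked(f,f), ready(c,c), ready(d,d), ready(f,f)}  (26 atoms)
goal ⊆ F1  ⇒  h_max = 1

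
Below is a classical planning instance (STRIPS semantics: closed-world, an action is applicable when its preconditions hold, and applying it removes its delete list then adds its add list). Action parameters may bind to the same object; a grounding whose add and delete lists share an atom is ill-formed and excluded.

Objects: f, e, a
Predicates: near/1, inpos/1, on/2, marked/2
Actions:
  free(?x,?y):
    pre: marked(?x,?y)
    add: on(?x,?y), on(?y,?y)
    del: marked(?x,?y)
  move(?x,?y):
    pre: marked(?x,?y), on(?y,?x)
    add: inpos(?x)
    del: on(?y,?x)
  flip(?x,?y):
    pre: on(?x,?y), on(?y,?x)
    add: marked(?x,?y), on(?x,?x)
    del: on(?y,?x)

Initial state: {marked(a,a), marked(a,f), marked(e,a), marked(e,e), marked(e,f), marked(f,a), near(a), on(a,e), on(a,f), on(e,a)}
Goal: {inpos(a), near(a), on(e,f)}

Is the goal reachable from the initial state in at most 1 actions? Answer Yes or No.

1. free(f,a)  →  {marked(a,a), marked(a,f), marked(e,a), marked(e,e), marked(e,f), near(a), on(a,a), on(a,e), on(a,f), on(e,a), on(f,a)}
2. free(e,f)  →  {marked(a,a), marked(a,f), marked(e,a), marked(e,e), near(a), on(a,a), on(a,e), on(a,f), on(e,a), on(e,f), on(f,a), on(f,f)}
3. move(a,f)  →  {inpos(a), marked(a,a), marked(a,f), marked(e,a), marked(e,e), near(a), on(a,a), on(a,e), on(a,f), on(e,a), on(e,f), on(f,f)}
optimal plan length = 3; 3 > 1

No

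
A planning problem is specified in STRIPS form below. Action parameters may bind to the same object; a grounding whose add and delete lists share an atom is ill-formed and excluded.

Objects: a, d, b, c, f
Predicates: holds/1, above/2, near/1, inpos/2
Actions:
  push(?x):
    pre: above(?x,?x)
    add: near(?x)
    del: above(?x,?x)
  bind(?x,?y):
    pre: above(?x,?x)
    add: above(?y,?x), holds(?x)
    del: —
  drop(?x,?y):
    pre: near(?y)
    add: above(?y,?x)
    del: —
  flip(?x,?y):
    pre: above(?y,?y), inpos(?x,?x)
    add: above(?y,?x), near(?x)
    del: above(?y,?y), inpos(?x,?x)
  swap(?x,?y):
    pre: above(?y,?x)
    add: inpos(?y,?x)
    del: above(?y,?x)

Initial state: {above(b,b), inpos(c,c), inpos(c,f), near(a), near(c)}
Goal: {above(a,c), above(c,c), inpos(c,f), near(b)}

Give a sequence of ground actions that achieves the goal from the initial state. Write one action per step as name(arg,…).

1. push(b)  →  {inpos(c,c), inpos(c,f), near(a), near(b), near(c)}
2. drop(c,a)  →  {above(a,c), inpos(c,c), inpos(c,f), near(a), near(b), near(c)}
3. drop(c,c)  →  {above(a,c), above(c,c), inpos(c,c), inpos(c,f), near(a), near(b), near(c)}

push(b); drop(c,a); drop(c,c)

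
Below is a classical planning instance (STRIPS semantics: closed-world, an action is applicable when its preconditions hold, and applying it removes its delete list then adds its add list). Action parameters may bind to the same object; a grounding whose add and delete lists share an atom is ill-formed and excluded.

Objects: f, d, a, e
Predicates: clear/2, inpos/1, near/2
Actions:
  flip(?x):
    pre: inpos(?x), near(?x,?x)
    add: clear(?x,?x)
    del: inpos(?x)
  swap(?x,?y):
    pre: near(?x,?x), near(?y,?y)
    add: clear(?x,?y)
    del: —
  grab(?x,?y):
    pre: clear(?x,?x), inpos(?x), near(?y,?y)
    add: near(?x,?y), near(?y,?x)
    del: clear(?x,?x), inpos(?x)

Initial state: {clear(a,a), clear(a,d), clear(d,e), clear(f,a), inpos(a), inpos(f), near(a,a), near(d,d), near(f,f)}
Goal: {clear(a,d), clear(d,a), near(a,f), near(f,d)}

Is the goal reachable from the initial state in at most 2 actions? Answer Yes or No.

1. swap(f,f)  →  {clear(a,a), clear(a,d), clear(d,e), clear(f,a), clear(f,f), inpos(a), inpos(f), near(a,a), near(d,d), near(f,f)}
2. swap(d,a)  →  {clear(a,a), clear(a,d), clear(d,a), clear(d,e), clear(f,a), clear(f,f), inpos(a), inpos(f), near(a,a), near(d,d), near(f,f)}
3. grab(f,d)  →  {clear(a,a), clear(a,d), clear(d,a), clear(d,e), clear(f,a), inpos(a), near(a,a), near(d,d), near(d,f), near(f,d), near(f,f)}
4. grab(a,f)  →  {clear(a,d), clear(d,a), clear(d,e), clear(f,a), near(a,a), near(a,f), near(d,d), near(d,f), near(f,a), near(f,d), near(f,f)}
optimal plan length = 4; 4 > 2

No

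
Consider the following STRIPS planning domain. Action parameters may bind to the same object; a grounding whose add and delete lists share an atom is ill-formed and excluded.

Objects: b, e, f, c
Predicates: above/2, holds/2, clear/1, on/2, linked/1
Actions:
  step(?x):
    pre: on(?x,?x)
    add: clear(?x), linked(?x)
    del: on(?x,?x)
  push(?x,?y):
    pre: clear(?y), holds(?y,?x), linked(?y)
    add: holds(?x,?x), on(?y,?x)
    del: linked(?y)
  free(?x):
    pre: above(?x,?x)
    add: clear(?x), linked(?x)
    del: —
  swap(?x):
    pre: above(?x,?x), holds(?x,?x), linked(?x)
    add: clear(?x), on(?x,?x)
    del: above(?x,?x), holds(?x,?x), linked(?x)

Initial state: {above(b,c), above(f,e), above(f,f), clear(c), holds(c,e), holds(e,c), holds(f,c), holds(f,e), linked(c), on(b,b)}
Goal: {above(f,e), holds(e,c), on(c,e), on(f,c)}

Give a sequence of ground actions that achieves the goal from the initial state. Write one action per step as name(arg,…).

push(e,c); free(f); push(c,f)

1. push(e,c)  →  {above(b,c), above(f,e), above(f,f), clear(c), holds(c,e), holds(e,c), holds(e,e), holds(f,c), holds(f,e), on(b,b), on(c,e)}
2. free(f)  →  {above(b,c), above(f,e), above(f,f), clear(c), clear(f), holds(c,e), holds(e,c), holds(e,e), holds(f,c), holds(f,e), linked(f), on(b,b), on(c,e)}
3. push(c,f)  →  {above(b,c), above(f,e), above(f,f), clear(c), clear(f), holds(c,c), holds(c,e), holds(e,c), holds(e,e), holds(f,c), holds(f,e), on(b,b), on(c,e), on(f,c)}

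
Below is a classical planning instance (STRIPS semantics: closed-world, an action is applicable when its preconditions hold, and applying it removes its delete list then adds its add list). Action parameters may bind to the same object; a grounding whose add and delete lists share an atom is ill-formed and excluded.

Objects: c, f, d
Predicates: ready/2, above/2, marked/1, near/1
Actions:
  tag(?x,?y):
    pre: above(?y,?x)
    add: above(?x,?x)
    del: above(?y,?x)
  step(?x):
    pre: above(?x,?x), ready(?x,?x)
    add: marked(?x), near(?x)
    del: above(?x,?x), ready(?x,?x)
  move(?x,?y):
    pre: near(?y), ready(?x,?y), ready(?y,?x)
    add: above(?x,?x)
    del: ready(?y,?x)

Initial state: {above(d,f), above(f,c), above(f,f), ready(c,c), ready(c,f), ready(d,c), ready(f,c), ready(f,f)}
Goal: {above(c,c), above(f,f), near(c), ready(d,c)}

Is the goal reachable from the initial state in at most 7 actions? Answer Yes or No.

1. tag(c,f)  →  {above(c,c), above(d,f), above(f,f), ready(c,c), ready(c,f), ready(d,c), ready(f,c), ready(f,f)}
2. step(c)  →  {above(d,f), above(f,f), marked(c), near(c), ready(c,f), ready(d,c), ready(f,c), ready(f,f)}
3. step(f)  →  {above(d,f), marked(c), marked(f), near(c), near(f), ready(c,f), ready(d,c), ready(f,c)}
4. tag(f,d)  →  {above(f,f), marked(c), marked(f), near(c), near(f), ready(c,f), ready(d,c), ready(f,c)}
5. move(c,f)  →  {above(c,c), above(f,f), marked(c), marked(f), near(c), near(f), ready(c,f), ready(d,c)}
optimal plan length = 5; 5 ≤ 7

Yes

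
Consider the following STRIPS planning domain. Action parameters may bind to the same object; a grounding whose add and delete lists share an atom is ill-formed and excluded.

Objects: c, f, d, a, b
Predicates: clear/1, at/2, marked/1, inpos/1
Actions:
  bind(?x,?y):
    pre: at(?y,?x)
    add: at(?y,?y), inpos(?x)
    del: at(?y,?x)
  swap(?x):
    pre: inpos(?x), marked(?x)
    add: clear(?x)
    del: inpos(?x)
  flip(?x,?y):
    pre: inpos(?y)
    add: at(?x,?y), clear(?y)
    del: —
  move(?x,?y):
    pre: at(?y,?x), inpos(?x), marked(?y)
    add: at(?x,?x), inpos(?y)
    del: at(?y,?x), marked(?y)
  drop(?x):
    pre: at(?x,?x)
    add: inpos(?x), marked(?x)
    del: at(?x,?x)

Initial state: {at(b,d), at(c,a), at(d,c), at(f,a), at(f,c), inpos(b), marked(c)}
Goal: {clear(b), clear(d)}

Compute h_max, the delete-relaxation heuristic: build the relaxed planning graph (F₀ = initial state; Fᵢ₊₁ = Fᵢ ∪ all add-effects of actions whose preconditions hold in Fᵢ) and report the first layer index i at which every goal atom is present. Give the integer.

2

F0 = init (7 atoms)
F1 = F0 ∪ {at(a,b), at(b,b), at(c,b), at(c,c), at(d,b), at(d,d), at(f,b), at(f,f), clear(b), inpos(a), inpos(c), inpos(d)}  (19 atoms)
F2 = F1 ∪ {at(a,a), at(a,c), at(a,d), at(b,a), at(b,c), at(c,d), at(d,a), at(f,d), clear(a), clear(c), clear(d), inpos(f), marked(b), marked(d), marked(f)}  (34 atoms)
goal ⊆ F2  ⇒  h_max = 2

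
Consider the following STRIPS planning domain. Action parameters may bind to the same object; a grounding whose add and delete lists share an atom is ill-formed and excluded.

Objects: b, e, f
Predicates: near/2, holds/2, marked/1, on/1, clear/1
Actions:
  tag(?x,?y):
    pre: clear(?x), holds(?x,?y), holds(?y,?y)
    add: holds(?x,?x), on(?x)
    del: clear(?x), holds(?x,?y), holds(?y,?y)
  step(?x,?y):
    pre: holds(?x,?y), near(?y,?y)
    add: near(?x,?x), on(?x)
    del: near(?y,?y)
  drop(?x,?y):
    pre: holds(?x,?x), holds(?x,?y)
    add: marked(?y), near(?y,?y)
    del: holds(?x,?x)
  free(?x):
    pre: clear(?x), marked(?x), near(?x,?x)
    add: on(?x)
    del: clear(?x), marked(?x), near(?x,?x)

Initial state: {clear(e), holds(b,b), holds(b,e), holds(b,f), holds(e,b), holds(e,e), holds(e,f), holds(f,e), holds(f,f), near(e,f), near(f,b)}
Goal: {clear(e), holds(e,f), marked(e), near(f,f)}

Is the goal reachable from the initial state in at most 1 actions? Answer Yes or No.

No

1. drop(b,e)  →  {clear(e), holds(b,e), holds(b,f), holds(e,b), holds(e,e), holds(e,f), holds(f,e), holds(f,f), marked(e), near(e,e), near(e,f), near(f,b)}
2. step(f,e)  →  {clear(e), holds(b,e), holds(b,f), holds(e,b), holds(e,e), holds(e,f), holds(f,e), holds(f,f), marked(e), near(e,f), near(f,b), near(f,f), on(f)}
optimal plan length = 2; 2 > 1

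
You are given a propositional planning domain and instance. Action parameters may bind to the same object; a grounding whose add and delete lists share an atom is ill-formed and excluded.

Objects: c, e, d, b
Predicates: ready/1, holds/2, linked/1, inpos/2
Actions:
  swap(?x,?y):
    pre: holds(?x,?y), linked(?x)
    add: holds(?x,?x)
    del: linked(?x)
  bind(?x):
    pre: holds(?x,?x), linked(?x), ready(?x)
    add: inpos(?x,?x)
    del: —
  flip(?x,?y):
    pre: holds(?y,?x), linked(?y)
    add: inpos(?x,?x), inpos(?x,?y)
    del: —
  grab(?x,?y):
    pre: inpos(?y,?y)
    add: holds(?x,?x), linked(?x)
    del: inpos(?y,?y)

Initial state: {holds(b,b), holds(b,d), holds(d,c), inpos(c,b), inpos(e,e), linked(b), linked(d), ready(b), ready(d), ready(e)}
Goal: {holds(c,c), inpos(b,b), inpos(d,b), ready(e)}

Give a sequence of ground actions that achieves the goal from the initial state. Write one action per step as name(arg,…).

bind(b); flip(d,b); grab(c,e)

1. bind(b)  →  {holds(b,b), holds(b,d), holds(d,c), inpos(b,b), inpos(c,b), inpos(e,e), linked(b), linked(d), ready(b), ready(d), ready(e)}
2. flip(d,b)  →  {holds(b,b), holds(b,d), holds(d,c), inpos(b,b), inpos(c,b), inpos(d,b), inpos(d,d), inpos(e,e), linked(b), linked(d), ready(b), ready(d), ready(e)}
3. grab(c,e)  →  {holds(b,b), holds(b,d), holds(c,c), holds(d,c), inpos(b,b), inpos(c,b), inpos(d,b), inpos(d,d), linked(b), linked(c), linked(d), ready(b), ready(d), ready(e)}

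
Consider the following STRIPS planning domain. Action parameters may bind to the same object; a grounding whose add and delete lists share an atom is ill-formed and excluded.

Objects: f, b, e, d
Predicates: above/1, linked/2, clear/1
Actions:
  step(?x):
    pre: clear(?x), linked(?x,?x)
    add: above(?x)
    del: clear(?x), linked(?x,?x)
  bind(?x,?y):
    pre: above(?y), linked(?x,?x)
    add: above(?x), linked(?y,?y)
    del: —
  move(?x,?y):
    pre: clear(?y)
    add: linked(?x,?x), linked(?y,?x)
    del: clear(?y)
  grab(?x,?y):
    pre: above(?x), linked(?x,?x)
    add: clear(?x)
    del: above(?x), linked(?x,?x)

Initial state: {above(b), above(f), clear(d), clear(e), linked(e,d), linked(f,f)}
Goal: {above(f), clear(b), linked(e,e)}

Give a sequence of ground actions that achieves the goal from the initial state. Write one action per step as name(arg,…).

bind(f,b); move(e,e); grab(b,f)

1. bind(f,b)  →  {above(b), above(f), clear(d), clear(e), linked(b,b), linked(e,d), linked(f,f)}
2. move(e,e)  →  {above(b), above(f), clear(d), linked(b,b), linked(e,d), linked(e,e), linked(f,f)}
3. grab(b,f)  →  {above(f), clear(b), clear(d), linked(e,d), linked(e,e), linked(f,f)}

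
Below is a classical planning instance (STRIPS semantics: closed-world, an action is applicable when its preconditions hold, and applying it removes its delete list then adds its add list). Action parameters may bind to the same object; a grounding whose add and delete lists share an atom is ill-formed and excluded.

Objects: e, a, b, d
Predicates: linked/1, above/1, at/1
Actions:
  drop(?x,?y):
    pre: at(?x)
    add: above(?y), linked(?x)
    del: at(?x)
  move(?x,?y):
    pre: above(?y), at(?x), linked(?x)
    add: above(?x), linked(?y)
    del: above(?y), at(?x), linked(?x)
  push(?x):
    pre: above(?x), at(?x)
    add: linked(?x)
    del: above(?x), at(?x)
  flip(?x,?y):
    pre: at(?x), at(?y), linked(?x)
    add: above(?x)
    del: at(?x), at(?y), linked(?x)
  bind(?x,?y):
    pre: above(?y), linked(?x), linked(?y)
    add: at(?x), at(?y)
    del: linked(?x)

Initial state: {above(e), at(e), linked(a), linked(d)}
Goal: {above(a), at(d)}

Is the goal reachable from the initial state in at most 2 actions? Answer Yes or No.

1. drop(e,a)  →  {above(a), above(e), linked(a), linked(d), linked(e)}
2. bind(d,e)  →  {above(a), above(e), at(d), at(e), linked(a), linked(e)}
optimal plan length = 2; 2 ≤ 2

Yes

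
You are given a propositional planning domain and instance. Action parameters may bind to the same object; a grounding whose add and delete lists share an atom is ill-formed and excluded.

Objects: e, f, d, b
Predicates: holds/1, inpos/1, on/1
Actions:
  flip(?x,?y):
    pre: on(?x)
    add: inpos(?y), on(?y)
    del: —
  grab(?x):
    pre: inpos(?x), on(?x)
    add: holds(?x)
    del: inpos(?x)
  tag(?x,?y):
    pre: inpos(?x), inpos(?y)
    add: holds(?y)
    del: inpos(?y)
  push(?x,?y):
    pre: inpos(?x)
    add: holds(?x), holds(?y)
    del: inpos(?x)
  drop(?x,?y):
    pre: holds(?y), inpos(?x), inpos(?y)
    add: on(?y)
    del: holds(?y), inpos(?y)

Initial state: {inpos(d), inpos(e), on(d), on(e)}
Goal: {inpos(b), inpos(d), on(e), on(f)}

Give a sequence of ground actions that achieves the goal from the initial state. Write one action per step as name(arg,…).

flip(e,f); flip(e,b)

1. flip(e,f)  →  {inpos(d), inpos(e), inpos(f), on(d), on(e), on(f)}
2. flip(e,b)  →  {inpos(b), inpos(d), inpos(e), inpos(f), on(b), on(d), on(e), on(f)}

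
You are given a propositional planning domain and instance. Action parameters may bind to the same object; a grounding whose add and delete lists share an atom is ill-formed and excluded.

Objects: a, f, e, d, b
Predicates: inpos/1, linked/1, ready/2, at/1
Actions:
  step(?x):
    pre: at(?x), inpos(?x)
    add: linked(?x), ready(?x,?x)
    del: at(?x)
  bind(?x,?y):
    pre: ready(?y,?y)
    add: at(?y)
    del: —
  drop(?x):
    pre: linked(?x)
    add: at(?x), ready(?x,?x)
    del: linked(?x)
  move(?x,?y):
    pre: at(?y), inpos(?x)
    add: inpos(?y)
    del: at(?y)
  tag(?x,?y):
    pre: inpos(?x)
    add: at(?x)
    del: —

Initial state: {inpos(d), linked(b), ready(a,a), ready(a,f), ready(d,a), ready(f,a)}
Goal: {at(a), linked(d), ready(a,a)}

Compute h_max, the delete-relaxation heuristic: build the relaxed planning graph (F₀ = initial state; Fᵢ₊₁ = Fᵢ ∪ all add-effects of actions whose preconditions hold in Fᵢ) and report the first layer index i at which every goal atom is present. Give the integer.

2

F0 = init (6 atoms)
F1 = F0 ∪ {at(a), at(b), at(d), ready(b,b)}  (10 atoms)
F2 = F1 ∪ {inpos(a), inpos(b), linked(d), ready(d,d)}  (14 atoms)
goal ⊆ F2  ⇒  h_max = 2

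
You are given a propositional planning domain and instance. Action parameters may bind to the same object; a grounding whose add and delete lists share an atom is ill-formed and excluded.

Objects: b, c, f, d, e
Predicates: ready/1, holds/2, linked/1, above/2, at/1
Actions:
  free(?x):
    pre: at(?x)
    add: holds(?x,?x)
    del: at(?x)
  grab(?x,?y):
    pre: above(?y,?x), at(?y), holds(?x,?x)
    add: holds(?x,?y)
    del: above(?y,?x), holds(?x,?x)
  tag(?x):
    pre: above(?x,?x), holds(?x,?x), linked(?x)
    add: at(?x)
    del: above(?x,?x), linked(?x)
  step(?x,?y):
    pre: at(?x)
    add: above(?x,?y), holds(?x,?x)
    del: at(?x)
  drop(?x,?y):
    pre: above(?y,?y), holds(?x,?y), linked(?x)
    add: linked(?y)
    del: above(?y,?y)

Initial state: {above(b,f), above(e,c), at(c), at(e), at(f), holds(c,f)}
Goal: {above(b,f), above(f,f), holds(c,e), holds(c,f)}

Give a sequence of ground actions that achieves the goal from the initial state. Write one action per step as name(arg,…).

free(c); grab(c,e); step(f,f)

1. free(c)  →  {above(b,f), above(e,c), at(e), at(f), holds(c,c), holds(c,f)}
2. grab(c,e)  →  {above(b,f), at(e), at(f), holds(c,e), holds(c,f)}
3. step(f,f)  →  {above(b,f), above(f,f), at(e), holds(c,e), holds(c,f), holds(f,f)}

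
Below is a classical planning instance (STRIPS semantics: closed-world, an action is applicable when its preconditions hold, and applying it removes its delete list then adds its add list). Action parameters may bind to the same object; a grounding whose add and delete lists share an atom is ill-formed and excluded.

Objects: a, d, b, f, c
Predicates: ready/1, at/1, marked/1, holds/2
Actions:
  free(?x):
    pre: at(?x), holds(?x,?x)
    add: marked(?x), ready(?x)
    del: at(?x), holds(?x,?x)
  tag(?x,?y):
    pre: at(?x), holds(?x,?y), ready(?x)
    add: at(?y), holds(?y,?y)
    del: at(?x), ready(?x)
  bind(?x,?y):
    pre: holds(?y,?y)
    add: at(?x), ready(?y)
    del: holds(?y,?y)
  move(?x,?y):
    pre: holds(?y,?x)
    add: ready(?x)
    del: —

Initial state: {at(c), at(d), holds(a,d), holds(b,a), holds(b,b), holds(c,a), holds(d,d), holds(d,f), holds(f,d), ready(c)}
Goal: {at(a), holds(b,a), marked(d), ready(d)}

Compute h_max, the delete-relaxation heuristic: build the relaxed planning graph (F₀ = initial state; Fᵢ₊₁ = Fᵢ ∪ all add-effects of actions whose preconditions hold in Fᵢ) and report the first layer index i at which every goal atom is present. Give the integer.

1

F0 = init (10 atoms)
F1 = F0 ∪ {at(a), at(b), at(f), holds(a,a), marked(d), ready(a), ready(b), ready(d), ready(f)}  (19 atoms)
goal ⊆ F1  ⇒  h_max = 1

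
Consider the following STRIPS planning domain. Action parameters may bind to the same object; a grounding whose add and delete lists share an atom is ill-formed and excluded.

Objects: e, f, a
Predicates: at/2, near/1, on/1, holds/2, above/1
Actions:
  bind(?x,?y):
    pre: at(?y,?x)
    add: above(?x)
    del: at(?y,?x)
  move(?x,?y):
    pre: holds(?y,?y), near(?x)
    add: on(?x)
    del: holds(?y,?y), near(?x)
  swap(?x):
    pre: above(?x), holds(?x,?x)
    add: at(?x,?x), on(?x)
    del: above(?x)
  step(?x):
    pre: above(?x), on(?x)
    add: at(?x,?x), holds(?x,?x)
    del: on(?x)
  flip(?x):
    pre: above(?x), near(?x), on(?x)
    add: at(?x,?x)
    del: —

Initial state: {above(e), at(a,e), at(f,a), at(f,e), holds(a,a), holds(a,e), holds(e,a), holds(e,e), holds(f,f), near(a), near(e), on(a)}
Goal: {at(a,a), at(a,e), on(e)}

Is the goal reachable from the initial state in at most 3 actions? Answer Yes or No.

1. bind(a,f)  →  {above(a), above(e), at(a,e), at(f,e), holds(a,a), holds(a,e), holds(e,a), holds(e,e), holds(f,f), near(a), near(e), on(a)}
2. move(e,e)  →  {above(a), above(e), at(a,e), at(f,e), holds(a,a), holds(a,e), holds(e,a), holds(f,f), near(a), on(a), on(e)}
3. swap(a)  →  {above(e), at(a,a), at(a,e), at(f,e), holds(a,a), holds(a,e), holds(e,a), holds(f,f), near(a), on(a), on(e)}
optimal plan length = 3; 3 ≤ 3

Yes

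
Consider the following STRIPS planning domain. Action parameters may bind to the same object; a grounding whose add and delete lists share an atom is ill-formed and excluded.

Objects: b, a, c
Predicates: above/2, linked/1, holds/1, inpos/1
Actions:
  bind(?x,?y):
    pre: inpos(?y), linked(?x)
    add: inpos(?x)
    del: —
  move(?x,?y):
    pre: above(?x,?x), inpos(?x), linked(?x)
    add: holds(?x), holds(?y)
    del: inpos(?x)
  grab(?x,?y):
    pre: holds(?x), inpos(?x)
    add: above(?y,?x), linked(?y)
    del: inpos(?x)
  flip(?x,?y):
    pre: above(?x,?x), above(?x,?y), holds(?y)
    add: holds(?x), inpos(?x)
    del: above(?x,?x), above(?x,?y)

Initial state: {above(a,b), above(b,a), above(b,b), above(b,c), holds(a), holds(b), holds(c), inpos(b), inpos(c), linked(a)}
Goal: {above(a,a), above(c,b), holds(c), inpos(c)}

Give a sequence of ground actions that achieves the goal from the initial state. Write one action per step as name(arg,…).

bind(a,b); grab(b,c); grab(a,a)

1. bind(a,b)  →  {above(a,b), above(b,a), above(b,b), above(b,c), holds(a), holds(b), holds(c), inpos(a), inpos(b), inpos(c), linked(a)}
2. grab(b,c)  →  {above(a,b), above(b,a), above(b,b), above(b,c), above(c,b), holds(a), holds(b), holds(c), inpos(a), inpos(c), linked(a), linked(c)}
3. grab(a,a)  →  {above(a,a), above(a,b), above(b,a), above(b,b), above(b,c), above(c,b), holds(a), holds(b), holds(c), inpos(c), linked(a), linked(c)}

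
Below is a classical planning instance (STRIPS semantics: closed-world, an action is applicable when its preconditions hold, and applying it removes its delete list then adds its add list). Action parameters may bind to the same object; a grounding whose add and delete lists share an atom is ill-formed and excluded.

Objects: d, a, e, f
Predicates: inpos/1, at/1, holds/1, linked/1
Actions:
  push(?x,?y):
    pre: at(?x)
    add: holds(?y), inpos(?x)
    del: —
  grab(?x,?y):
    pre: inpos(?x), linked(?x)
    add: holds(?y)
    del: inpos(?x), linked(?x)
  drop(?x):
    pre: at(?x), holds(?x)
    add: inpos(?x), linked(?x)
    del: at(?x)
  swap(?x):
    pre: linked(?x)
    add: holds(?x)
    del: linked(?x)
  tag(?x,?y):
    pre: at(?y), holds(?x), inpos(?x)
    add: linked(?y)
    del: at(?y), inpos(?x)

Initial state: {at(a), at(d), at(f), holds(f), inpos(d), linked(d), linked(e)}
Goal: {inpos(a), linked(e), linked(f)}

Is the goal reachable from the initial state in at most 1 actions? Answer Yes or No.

No

1. push(a,d)  →  {at(a), at(d), at(f), holds(d), holds(f), inpos(a), inpos(d), linked(d), linked(e)}
2. drop(f)  →  {at(a), at(d), holds(d), holds(f), inpos(a), inpos(d), inpos(f), linked(d), linked(e), linked(f)}
optimal plan length = 2; 2 > 1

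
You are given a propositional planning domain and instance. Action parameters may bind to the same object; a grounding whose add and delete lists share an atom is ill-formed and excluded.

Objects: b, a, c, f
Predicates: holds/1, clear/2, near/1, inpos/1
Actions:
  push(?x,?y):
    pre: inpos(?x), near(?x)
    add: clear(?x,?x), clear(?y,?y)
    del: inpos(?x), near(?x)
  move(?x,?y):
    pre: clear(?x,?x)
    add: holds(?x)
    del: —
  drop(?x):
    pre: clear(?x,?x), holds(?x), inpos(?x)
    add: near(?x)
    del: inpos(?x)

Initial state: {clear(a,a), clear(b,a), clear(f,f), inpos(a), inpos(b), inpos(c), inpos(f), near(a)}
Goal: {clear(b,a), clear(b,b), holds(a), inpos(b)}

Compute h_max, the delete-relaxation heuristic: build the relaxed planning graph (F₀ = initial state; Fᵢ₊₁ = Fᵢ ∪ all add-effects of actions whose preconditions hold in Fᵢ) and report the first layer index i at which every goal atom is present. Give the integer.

F0 = init (8 atoms)
F1 = F0 ∪ {clear(b,b), clear(c,c), holds(a), holds(f)}  (12 atoms)
goal ⊆ F1  ⇒  h_max = 1

1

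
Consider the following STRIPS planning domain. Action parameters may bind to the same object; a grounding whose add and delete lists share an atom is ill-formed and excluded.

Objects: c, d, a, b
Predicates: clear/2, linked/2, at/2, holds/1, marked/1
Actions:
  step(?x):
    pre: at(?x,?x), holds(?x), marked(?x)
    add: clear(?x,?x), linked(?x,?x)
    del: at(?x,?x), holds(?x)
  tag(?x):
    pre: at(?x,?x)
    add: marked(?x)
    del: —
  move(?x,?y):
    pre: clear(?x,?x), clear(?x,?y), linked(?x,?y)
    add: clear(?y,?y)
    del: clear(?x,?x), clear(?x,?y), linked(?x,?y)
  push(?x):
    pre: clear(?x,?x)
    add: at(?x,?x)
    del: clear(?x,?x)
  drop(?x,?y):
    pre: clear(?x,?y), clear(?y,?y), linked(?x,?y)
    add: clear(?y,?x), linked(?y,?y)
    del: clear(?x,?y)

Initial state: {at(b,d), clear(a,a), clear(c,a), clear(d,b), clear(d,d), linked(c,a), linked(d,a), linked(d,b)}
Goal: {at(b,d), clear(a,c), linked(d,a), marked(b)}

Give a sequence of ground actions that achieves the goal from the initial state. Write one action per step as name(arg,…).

move(d,b); push(b); tag(b); drop(c,a)

1. move(d,b)  →  {at(b,d), clear(a,a), clear(b,b), clear(c,a), linked(c,a), linked(d,a)}
2. push(b)  →  {at(b,b), at(b,d), clear(a,a), clear(c,a), linked(c,a), linked(d,a)}
3. tag(b)  →  {at(b,b), at(b,d), clear(a,a), clear(c,a), linked(c,a), linked(d,a), marked(b)}
4. drop(c,a)  →  {at(b,b), at(b,d), clear(a,a), clear(a,c), linked(a,a), linked(c,a), linked(d,a), marked(b)}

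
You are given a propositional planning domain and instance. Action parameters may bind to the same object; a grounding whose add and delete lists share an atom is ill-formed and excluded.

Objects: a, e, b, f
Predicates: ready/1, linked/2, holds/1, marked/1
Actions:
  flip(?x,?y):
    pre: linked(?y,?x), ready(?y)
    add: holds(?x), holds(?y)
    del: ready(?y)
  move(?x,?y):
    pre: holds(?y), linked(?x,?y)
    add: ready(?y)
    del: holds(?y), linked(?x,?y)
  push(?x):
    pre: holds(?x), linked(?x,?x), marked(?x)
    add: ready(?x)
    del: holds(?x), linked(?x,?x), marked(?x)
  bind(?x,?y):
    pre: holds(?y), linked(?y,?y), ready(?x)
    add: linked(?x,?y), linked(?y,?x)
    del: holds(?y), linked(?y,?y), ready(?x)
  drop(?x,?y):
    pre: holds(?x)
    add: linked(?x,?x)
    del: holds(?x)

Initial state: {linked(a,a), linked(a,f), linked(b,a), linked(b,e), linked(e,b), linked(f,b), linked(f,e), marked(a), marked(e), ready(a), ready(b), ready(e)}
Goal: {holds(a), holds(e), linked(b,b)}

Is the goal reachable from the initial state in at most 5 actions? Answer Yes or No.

Yes

1. flip(a,a)  →  {holds(a), linked(a,a), linked(a,f), linked(b,a), linked(b,e), linked(e,b), linked(f,b), linked(f,e), marked(a), marked(e), ready(b), ready(e)}
2. flip(e,b)  →  {holds(a), holds(b), holds(e), linked(a,a), linked(a,f), linked(b,a), linked(b,e), linked(e,b), linked(f,b), linked(f,e), marked(a), marked(e), ready(e)}
3. drop(b,a)  →  {holds(a), holds(e), linked(a,a), linked(a,f), linked(b,a), linked(b,b), linked(b,e), linked(e,b), linked(f,b), linked(f,e), marked(a), marked(e), ready(e)}
optimal plan length = 3; 3 ≤ 5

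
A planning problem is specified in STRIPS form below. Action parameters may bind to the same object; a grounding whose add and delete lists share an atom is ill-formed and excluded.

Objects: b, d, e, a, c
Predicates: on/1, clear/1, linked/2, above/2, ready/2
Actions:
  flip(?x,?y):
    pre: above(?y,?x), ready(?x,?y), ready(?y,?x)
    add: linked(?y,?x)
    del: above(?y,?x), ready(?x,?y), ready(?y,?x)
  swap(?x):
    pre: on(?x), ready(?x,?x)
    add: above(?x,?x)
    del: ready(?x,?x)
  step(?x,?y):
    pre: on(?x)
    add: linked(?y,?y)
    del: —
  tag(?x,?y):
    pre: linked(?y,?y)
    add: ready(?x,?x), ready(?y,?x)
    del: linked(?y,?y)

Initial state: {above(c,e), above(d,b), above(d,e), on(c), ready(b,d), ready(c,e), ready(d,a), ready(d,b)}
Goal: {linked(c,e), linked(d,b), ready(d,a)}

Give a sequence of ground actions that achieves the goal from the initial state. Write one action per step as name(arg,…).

1. flip(b,d)  →  {above(c,e), above(d,e), linked(d,b), on(c), ready(c,e), ready(d,a)}
2. step(c,e)  →  {above(c,e), above(d,e), linked(d,b), linked(e,e), on(c), ready(c,e), ready(d,a)}
3. tag(c,e)  →  {above(c,e), above(d,e), linked(d,b), on(c), ready(c,c), ready(c,e), ready(d,a), ready(e,c)}
4. flip(e,c)  →  {above(d,e), linked(c,e), linked(d,b), on(c), ready(c,c), ready(d,a)}

flip(b,d); step(c,e); tag(c,e); flip(e,c)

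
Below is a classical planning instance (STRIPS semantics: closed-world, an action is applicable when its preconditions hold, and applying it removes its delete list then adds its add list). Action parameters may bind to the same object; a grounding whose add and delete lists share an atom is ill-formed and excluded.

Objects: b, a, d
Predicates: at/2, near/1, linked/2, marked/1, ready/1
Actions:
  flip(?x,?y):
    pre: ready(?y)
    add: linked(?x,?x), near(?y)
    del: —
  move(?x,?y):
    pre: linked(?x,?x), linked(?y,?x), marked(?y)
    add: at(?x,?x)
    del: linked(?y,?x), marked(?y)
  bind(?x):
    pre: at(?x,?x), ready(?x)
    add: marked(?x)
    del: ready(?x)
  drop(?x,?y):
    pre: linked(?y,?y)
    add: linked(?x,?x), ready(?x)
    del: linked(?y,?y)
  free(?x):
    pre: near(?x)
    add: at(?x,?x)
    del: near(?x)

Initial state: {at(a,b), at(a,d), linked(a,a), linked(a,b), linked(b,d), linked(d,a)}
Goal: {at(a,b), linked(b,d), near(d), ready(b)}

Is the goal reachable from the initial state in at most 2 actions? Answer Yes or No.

No

1. drop(b,a)  →  {at(a,b), at(a,d), linked(a,b), linked(b,b), linked(b,d), linked(d,a), ready(b)}
2. drop(d,b)  →  {at(a,b), at(a,d), linked(a,b), linked(b,d), linked(d,a), linked(d,d), ready(b), ready(d)}
3. flip(b,d)  →  {at(a,b), at(a,d), linked(a,b), linked(b,b), linked(b,d), linked(d,a), linked(d,d), near(d), ready(b), ready(d)}
optimal plan length = 3; 3 > 2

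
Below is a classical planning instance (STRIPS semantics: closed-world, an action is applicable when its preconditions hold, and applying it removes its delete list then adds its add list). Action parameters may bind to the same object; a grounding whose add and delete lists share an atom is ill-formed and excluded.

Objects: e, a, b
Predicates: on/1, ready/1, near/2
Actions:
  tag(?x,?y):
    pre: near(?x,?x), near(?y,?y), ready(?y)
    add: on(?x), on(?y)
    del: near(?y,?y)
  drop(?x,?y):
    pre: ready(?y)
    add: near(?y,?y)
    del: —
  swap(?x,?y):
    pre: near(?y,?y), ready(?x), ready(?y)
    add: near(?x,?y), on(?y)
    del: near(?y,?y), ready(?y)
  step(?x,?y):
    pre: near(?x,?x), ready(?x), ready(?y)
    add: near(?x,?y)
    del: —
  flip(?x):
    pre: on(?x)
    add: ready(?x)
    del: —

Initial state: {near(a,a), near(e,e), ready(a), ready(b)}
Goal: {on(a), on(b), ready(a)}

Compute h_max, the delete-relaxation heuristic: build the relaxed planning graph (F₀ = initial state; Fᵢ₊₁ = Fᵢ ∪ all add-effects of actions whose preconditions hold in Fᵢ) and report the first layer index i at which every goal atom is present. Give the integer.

2

F0 = init (4 atoms)
F1 = F0 ∪ {near(a,b), near(b,a), near(b,b), on(a), on(e)}  (9 atoms)
F2 = F1 ∪ {on(b), ready(e)}  (11 atoms)
goal ⊆ F2  ⇒  h_max = 2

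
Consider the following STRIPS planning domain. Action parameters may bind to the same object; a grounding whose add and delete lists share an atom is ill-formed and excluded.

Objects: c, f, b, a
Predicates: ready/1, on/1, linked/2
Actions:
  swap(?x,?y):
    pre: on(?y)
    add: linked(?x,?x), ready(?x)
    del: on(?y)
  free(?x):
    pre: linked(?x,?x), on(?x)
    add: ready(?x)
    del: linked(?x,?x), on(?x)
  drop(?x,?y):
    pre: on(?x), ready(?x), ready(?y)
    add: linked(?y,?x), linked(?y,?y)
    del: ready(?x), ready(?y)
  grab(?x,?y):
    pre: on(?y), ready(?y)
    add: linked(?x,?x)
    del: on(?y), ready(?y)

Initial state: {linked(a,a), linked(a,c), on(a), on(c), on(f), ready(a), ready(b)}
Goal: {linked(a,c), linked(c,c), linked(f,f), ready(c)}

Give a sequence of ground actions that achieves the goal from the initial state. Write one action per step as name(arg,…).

1. swap(c,c)  →  {linked(a,a), linked(a,c), linked(c,c), on(a), on(f), ready(a), ready(b), ready(c)}
2. swap(f,f)  →  {linked(a,a), linked(a,c), linked(c,c), linked(f,f), on(a), ready(a), ready(b), ready(c), ready(f)}

swap(c,c); swap(f,f)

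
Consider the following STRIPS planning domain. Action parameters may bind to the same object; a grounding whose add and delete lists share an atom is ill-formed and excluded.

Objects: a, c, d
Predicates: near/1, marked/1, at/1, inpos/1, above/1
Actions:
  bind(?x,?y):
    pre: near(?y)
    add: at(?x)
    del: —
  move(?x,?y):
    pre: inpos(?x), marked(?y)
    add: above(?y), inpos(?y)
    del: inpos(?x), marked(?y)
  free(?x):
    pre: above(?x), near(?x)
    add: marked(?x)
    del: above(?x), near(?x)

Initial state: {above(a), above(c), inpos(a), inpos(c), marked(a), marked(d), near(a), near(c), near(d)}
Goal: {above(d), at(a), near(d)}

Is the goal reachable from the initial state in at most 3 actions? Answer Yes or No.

1. bind(a,a)  →  {above(a), above(c), at(a), inpos(a), inpos(c), marked(a), marked(d), near(a), near(c), near(d)}
2. move(a,d)  →  {above(a), above(c), above(d), at(a), inpos(c), inpos(d), marked(a), near(a), near(c), near(d)}
optimal plan length = 2; 2 ≤ 3

Yes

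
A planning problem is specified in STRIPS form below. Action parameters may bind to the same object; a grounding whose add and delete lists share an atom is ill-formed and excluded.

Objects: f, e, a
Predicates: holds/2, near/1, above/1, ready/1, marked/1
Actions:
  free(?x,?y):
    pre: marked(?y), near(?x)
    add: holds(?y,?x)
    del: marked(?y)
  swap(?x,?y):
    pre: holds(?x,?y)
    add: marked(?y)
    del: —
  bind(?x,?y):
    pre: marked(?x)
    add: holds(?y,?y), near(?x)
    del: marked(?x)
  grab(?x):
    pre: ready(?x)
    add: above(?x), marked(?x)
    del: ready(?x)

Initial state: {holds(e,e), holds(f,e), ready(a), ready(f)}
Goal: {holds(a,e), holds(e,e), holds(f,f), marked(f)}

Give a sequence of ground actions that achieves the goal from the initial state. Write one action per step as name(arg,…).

swap(f,e); bind(e,f); swap(f,f); grab(a); free(e,a)

1. swap(f,e)  →  {holds(e,e), holds(f,e), marked(e), ready(a), ready(f)}
2. bind(e,f)  →  {holds(e,e), holds(f,e), holds(f,f), near(e), ready(a), ready(f)}
3. swap(f,f)  →  {holds(e,e), holds(f,e), holds(f,f), marked(f), near(e), ready(a), ready(f)}
4. grab(a)  →  {above(a), holds(e,e), holds(f,e), holds(f,f), marked(a), marked(f), near(e), ready(f)}
5. free(e,a)  →  {above(a), holds(a,e), holds(e,e), holds(f,e), holds(f,f), marked(f), near(e), ready(f)}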